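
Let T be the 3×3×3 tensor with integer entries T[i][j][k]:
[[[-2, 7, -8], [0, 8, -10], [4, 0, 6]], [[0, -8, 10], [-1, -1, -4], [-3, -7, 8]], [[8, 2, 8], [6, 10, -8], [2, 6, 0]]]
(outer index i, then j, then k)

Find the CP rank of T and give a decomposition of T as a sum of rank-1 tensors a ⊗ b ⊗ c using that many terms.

Lower bound: the mode-2 unfolding of T (rows indexed by j, columns by (i,k) = (0,0), (0,1), (0,2), (1,0), (1,1), (1,2), (2,0), (2,1), (2,2)) is [[-2, 7, -8, 0, -8, 10, 8, 2, 8], [0, 8, -10, -1, -1, -4, 6, 10, -8], [4, 0, 6, -3, -7, 8, 2, 6, 0]].
There the 3×3 minor on rows j ∈ {0, 1, 2}, columns (i,k) ∈ {(0,0), (0,1), (0,2)} is det [[-2, 7, -8], [0, 8, -10], [4, 0, 6]] = -120 ≠ 0, so this unfolding has rank ≥ 3; CP rank is at least every unfolding rank, so rank(T) ≥ 3. (Unfolding ranks only ever bound the CP rank from below — rank(T) can be strictly larger than all of them — so the matching upper bound has to come from an explicit 3-term decomposition.)
Upper bound: T is a sum of 3 rank-1 terms, T = [1, -1, 2] ⊗ [1, 1, 1] ⊗ [2, 4, -2] + [1, 2, 2] ⊗ [1, -2, 2] ⊗ [0, -1, 2] + [2, -1, -2] ⊗ [2, 1, -1] ⊗ [-1, 1, -2] (one valid choice — decompositions are not unique — normalised so each a, b is primitive with positive first nonzero entry; check it by expanding all entries), so rank(T) ≤ 3.
These bounds meet, so rank(T) = 3.
Check entry T[2,2,1] = 6: (2)·(1)·(4) + (2)·(2)·(-1) + (-2)·(-1)·(1) = 6.

rank(T) = 3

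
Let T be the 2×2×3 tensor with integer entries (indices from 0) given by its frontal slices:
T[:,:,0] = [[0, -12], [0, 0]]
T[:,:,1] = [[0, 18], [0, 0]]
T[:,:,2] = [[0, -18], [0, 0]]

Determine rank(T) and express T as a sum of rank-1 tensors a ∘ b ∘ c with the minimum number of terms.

rank(T) = 1

Lower bound: T ≠ 0 (e.g. T[0,1,0] = -12), so rank(T) ≥ 1.
Upper bound: if T = a ∘ b ∘ c then every fibre of T is a multiple of the corresponding factor, so read the factors off the fibres through the nonzero entry T[0,1,0] = -12.
The mode-1 fibre T[:,1,0] = [-12, 0] gives a = [1, 0] (primitive direction); the mode-2 fibre T[0,:,0] = [0, -12] gives b = [0, 1]; then c[k] = T[0,1,k] / (a[0]·b[1]) = [-12, 18, -18] / 1 = [-12, 18, -18].
Expanding [1, 0] ∘ [0, 1] ∘ [-12, 18, -18] reproduces all 12 entries of T, so T = [1, 0] ∘ [0, 1] ∘ [-12, 18, -18] and rank(T) ≤ 1.
These bounds meet, so rank(T) = 1.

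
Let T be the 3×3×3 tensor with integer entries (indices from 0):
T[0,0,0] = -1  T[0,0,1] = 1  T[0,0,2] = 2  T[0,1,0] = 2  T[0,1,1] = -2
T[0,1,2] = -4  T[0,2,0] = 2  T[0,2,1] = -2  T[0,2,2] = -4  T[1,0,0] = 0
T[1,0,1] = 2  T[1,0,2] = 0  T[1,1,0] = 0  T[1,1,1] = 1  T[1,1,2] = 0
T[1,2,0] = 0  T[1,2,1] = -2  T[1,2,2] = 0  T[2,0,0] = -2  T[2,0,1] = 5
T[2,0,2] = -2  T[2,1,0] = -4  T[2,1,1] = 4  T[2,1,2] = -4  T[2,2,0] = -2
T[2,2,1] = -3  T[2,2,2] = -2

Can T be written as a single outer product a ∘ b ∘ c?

No

The mode-1 unfolding of T (rows indexed by i, columns by (j,k) = (0,0), (0,1), (0,2), (1,0), (1,1), (1,2), (2,0), (2,1), (2,2)) is [[-1, 1, 2, 2, -2, -4, 2, -2, -4], [0, 2, 0, 0, 1, 0, 0, -2, 0], [-2, 5, -2, -4, 4, -4, -2, -3, -2]].
There the 3×3 minor on rows i ∈ {0, 1, 2}, columns (j,k) ∈ {(0,0), (0,1), (0,2)} is det [[-1, 1, 2], [0, 2, 0], [-2, 5, -2]] = 12 ≠ 0, so this unfolding has rank ≥ 3; CP rank is at least every unfolding rank, so rank(T) ≥ 3.
In particular rank(T) ≥ 3 > 1, so T is not rank-1.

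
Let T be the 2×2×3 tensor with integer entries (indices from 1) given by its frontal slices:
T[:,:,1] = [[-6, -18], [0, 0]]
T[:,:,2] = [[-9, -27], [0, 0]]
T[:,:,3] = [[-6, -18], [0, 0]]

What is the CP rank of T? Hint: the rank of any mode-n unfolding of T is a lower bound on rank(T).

1

Lower bound: T ≠ 0 (e.g. T[1,1,1] = -6), so rank(T) ≥ 1.
Upper bound: if T = a (x) b (x) c then every fibre of T is a multiple of the corresponding factor, so read the factors off the fibres through the nonzero entry T[1,1,1] = -6.
The mode-1 fibre T[:,1,1] = [-6, 0] gives a = [1, 0] (primitive direction); the mode-2 fibre T[1,:,1] = [-6, -18] gives b = [1, 3]; then c[k] = T[1,1,k] / (a[1]·b[1]) = [-6, -9, -6] / 1 = [-6, -9, -6].
Expanding [1, 0] (x) [1, 3] (x) [-6, -9, -6] reproduces all 12 entries of T, so T = [1, 0] (x) [1, 3] (x) [-6, -9, -6] and rank(T) ≤ 1.
These bounds meet, so rank(T) = 1.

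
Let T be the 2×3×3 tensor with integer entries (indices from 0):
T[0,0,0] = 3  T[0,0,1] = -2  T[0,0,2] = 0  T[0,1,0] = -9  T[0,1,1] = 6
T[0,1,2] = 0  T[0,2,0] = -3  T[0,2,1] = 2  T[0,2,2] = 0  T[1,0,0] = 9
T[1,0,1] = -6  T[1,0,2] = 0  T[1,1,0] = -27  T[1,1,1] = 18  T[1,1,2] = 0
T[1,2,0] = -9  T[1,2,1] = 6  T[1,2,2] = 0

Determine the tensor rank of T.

1

Lower bound: T ≠ 0 (e.g. T[0,0,0] = 3), so rank(T) ≥ 1.
Upper bound: if T = a ⊗ b ⊗ c then every fibre of T is a multiple of the corresponding factor, so read the factors off the fibres through the nonzero entry T[0,0,0] = 3.
The mode-1 fibre T[:,0,0] = [3, 9] gives a = [1, 3] (primitive direction); the mode-2 fibre T[0,:,0] = [3, -9, -3] gives b = [1, -3, -1]; then c[k] = T[0,0,k] / (a[0]·b[0]) = [3, -2, 0] / 1 = [3, -2, 0].
Expanding [1, 3] ⊗ [1, -3, -1] ⊗ [3, -2, 0] reproduces all 18 entries of T, so T = [1, 3] ⊗ [1, -3, -1] ⊗ [3, -2, 0] and rank(T) ≤ 1.
These bounds meet, so rank(T) = 1.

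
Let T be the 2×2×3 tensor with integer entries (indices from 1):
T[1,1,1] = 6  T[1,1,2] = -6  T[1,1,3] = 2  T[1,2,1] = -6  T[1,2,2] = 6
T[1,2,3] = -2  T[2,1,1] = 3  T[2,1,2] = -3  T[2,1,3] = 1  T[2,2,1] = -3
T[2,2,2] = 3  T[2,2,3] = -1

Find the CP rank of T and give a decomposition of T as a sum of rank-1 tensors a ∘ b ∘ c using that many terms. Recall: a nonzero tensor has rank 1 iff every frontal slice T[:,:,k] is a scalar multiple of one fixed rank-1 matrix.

rank(T) = 1

Lower bound: T ≠ 0 (e.g. T[1,1,1] = 6), so rank(T) ≥ 1.
Upper bound: the mode-1 fibre T[:,1,1] = [6, 3] gives a = (2, 1) (primitive direction); the mode-2 fibre T[1,:,1] = [6, -6] gives b = (1, -1); then c[k] = T[1,1,k] / (a[1]·b[1]) = [6, -6, 2] / 2 = (3, -3, 1).
Expanding (2, 1) ∘ (1, -1) ∘ (3, -3, 1) reproduces all 12 entries of T, so T = (2, 1) ∘ (1, -1) ∘ (3, -3, 1) and rank(T) ≤ 1.
These bounds meet, so rank(T) = 1.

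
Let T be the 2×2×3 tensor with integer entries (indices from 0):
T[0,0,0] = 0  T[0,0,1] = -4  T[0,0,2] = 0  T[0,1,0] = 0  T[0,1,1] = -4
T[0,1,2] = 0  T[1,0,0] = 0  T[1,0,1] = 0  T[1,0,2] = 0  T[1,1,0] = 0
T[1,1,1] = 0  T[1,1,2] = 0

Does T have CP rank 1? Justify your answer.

If T = a (x) b (x) c then every fibre of T is a multiple of the corresponding factor, so read the factors off the fibres through the nonzero entry T[0,0,1] = -4.
The mode-1 fibre T[:,0,1] = [-4, 0] gives a = [1, 0] (primitive direction); the mode-2 fibre T[0,:,1] = [-4, -4] gives b = [1, 1]; then c[k] = T[0,0,k] / (a[0]·b[0]) = [0, -4, 0] / 1 = [0, -4, 0].
Expanding [1, 0] (x) [1, 1] (x) [0, -4, 0] reproduces all 12 entries of T, so T = [1, 0] (x) [1, 1] (x) [0, -4, 0] and rank(T) ≤ 1.
Equivalently every frontal slice T[:,:,k] is c[k] times the rank-1 matrix [1, 0] (x) [1, 1]. So T has rank 1 (it is nonzero).

Yes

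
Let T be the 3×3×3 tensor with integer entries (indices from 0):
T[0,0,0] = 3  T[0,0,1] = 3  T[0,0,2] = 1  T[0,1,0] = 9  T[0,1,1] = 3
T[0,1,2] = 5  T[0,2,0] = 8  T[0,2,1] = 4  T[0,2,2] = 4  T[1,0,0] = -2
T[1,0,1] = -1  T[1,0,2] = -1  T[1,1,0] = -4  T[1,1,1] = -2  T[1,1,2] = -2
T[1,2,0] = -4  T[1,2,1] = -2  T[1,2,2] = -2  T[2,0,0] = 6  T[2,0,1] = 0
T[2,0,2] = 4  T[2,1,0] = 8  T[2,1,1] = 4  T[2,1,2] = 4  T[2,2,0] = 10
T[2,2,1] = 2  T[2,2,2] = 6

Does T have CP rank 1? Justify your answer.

The mode-2 unfolding of T (rows indexed by j, columns by (i,k) = (0,0), (0,1), (0,2), (1,0), (1,1), (1,2), (2,0), (2,1), (2,2)) is [[3, 3, 1, -2, -1, -1, 6, 0, 4], [9, 3, 5, -4, -2, -2, 8, 4, 4], [8, 4, 4, -4, -2, -2, 10, 2, 6]].
There the 3×3 minor on rows j ∈ {0, 1, 2}, columns (i,k) ∈ {(0,0), (0,1), (2,0)} is det [[3, 3, 6], [9, 3, 8], [8, 4, 10]] = -12 ≠ 0, so this unfolding has rank ≥ 3; CP rank is at least every unfolding rank, so rank(T) ≥ 3.
In particular rank(T) ≥ 3 > 1, so T is not rank-1.

No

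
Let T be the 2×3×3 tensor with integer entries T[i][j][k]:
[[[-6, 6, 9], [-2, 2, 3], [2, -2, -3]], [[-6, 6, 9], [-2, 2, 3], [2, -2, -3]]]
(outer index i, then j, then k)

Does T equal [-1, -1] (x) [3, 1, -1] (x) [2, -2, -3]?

Yes

Reconstruct entrywise from the claimed factors. For example, T[1,1,2] = 3 and Σₗ aₗ[1]bₗ[1]cₗ[2] = (-1)·(1)·(-3) = 3; checking all 18 entries, every one matches. The claim holds.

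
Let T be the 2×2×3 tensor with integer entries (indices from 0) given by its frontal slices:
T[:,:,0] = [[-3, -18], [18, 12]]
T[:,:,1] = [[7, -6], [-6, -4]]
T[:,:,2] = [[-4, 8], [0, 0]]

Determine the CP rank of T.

Lower bound: the mode-2 unfolding of T (rows indexed by j, columns by (i,k) = (0,0), (0,1), (0,2), (1,0), (1,1), (1,2)) is [[-3, 7, -4, 18, -6, 0], [-18, -6, 8, 12, -4, 0]].
There the 2×2 minor on rows j ∈ {0, 1}, columns (i,k) ∈ {(0,0), (0,1)} is det [[-3, 7], [-18, -6]] = 144 ≠ 0, so this unfolding has rank ≥ 2; CP rank is at least every unfolding rank, so rank(T) ≥ 2. (Unfolding ranks only ever bound the CP rank from below — rank(T) can be strictly larger than all of them — so the matching upper bound has to come from an explicit 2-term decomposition.)
Upper bound — finding two terms. Write S_k = T[:,:,k] for the frontal slices: S₀ = [[-3, -18], [18, 12]], S₁ = [[7, -6], [-6, -4]], S₂ = [[-4, 8], [0, 0]].
If T = a₁ ⊗ b₁ ⊗ c₁ + a₂ ⊗ b₂ ⊗ c₂ then each S_k = c₁[k]·a₁b₁ᵀ + c₂[k]·a₂b₂ᵀ. S₀ and S₁ are linearly independent, so a₁b₁ᵀ and a₂b₂ᵀ must span the same plane of matrices: they are the rank-1 matrices of the form x·S₀ + y·S₁.
det(x·S₀ + y·S₁) is 288·x² + 96·xy − 64·y² = 32·(3·x + 2·y)(3·x − y), vanishing at (x:y) = (2:-3) and (1:3).
M₁ = 2·S₀ − 3·S₁ = [[-27, -18], [54, 36]] = (-9)·(1, -2)(3, 2)ᵀ and M₂ = S₀ + 3·S₁ = [[18, -36], [0, 0]] = 18·(1, 0)(1, -2)ᵀ, so take a₁ = (1, -2), b₁ = (3, 2), a₂ = (1, 0), b₂ = (1, -2).
Each slice is an integer combination of E₁ = a₁b₁ᵀ and E₂ = a₂b₂ᵀ: S₀ = −3·E₁ + 6·E₂, S₁ = E₁ + 4·E₂, S₂ = −4·E₂; reading off coefficients, c₁ = (-3, 1, 0) and c₂ = (6, 4, -4).
Hence T = (1, -2) ⊗ (3, 2) ⊗ (-3, 1, 0) + (1, 0) ⊗ (1, -2) ⊗ (6, 4, -4), so rank(T) ≤ 2.
These bounds meet, so rank(T) = 2.

2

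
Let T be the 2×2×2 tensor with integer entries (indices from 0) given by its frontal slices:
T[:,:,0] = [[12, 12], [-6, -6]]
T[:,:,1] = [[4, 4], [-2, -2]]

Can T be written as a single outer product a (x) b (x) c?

If T = a (x) b (x) c then every fibre of T is a multiple of the corresponding factor, so read the factors off the fibres through the nonzero entry T[0,0,0] = 12.
The mode-1 fibre T[:,0,0] = [12, -6] gives a = [2, -1] (primitive direction); the mode-2 fibre T[0,:,0] = [12, 12] gives b = [1, 1]; then c[k] = T[0,0,k] / (a[0]·b[0]) = [12, 4] / 2 = [6, 2].
Expanding [2, -1] (x) [1, 1] (x) [6, 2] reproduces all 8 entries of T, so T = [2, -1] (x) [1, 1] (x) [6, 2] and rank(T) ≤ 1.
Equivalently every frontal slice T[:,:,k] is c[k] times the rank-1 matrix [2, -1] (x) [1, 1]. So T has rank 1 (it is nonzero).

Yes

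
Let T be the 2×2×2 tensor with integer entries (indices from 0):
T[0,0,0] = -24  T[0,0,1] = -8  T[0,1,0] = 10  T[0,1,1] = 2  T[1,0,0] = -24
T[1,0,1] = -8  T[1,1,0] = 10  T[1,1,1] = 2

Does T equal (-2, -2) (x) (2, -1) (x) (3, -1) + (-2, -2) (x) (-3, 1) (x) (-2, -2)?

Reconstruct entrywise from the claimed factors. For example, T[0,1,0] = 10 and Σₗ aₗ[0]bₗ[1]cₗ[0] = (-2)·(-1)·(3) + (-2)·(1)·(-2) = 10; checking all 8 entries, every one matches. The claim holds.

Yes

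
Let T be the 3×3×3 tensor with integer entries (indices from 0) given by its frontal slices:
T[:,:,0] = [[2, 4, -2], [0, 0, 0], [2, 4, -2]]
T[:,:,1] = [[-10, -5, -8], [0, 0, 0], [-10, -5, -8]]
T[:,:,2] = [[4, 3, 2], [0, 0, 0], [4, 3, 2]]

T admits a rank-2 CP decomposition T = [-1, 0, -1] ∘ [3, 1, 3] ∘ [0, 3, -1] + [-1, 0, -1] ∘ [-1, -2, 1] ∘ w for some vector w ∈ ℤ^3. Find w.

Subtract the known terms from T to get the rank-1 residual R = [-1, 0, -1] ∘ [-1, -2, 1] ∘ w, so R[i,j,k] = a[i]·b[j]·w[k]. Pick indices with nonzero a[0]·b[0] = (-1)·(-1) = 1. Only the fibre through (0,0,·) is needed: R[0,0,:] = T[0,0,:] − Σₗ aₗ[0]bₗ[0]cₗ = [2, -10, 4] − (-1)·(3)·[0, 3, -1] = [2, -1, 1]. Then w[k] = R[0,0,k] / 1 for each k, giving w = [2, -1, 1] / 1 = [2, -1, 1].

w = [2, -1, 1]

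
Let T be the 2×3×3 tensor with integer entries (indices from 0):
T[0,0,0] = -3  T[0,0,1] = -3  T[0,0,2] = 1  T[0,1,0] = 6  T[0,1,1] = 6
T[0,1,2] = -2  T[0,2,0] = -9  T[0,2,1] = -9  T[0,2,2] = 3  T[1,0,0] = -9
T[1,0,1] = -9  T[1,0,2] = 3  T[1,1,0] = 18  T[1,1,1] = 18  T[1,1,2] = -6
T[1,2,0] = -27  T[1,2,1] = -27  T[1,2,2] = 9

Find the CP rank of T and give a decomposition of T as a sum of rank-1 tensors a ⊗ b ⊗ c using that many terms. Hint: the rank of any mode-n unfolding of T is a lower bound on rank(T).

rank(T) = 1

Lower bound: T ≠ 0 (e.g. T[0,0,0] = -3), so rank(T) ≥ 1.
Upper bound: if T = a ⊗ b ⊗ c then every fibre of T is a multiple of the corresponding factor, so read the factors off the fibres through the nonzero entry T[0,0,0] = -3.
The mode-1 fibre T[:,0,0] = [-3, -9] gives a = [1, 3] (primitive direction); the mode-2 fibre T[0,:,0] = [-3, 6, -9] gives b = [1, -2, 3]; then c[k] = T[0,0,k] / (a[0]·b[0]) = [-3, -3, 1] / 1 = [-3, -3, 1].
Expanding [1, 3] ⊗ [1, -2, 3] ⊗ [-3, -3, 1] reproduces all 18 entries of T, so T = [1, 3] ⊗ [1, -2, 3] ⊗ [-3, -3, 1] and rank(T) ≤ 1.
These bounds meet, so rank(T) = 1.
Check entry T[1,0,2] = 3: (3)·(1)·(1) = 3.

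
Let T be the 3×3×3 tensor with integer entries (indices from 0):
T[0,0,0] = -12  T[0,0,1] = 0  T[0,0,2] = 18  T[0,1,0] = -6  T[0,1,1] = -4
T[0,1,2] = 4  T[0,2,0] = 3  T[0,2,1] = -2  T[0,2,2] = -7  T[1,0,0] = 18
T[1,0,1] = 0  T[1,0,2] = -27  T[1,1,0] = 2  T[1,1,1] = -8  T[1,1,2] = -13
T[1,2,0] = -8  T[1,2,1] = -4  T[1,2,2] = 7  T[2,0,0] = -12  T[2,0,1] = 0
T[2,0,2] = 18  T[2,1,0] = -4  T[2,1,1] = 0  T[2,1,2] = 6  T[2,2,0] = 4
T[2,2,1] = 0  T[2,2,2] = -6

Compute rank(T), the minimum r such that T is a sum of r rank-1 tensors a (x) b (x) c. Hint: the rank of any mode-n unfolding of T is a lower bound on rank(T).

2

Lower bound: the mode-3 unfolding of T (rows indexed by k, columns by (i,j) = (0,0), (0,1), (0,2), (1,0), (1,1), (1,2), (2,0), (2,1), (2,2)) is [[-12, -6, 3, 18, 2, -8, -12, -4, 4], [0, -4, -2, 0, -8, -4, 0, 0, 0], [18, 4, -7, -27, -13, 7, 18, 6, -6]].
There the 2×2 minor on rows k ∈ {0, 1}, columns (i,j) ∈ {(0,0), (0,1)} is det [[-12, -6], [0, -4]] = 48 ≠ 0, so this unfolding has rank ≥ 2; CP rank is at least every unfolding rank, so rank(T) ≥ 2. (This is only a lower bound: in general the CP rank may exceed every unfolding rank, so we still need to exhibit 2 rank-1 terms summing to T.)
Upper bound — finding two terms. Write S_k = T[:,:,k] for the frontal slices: S₀ = [[-12, -6, 3], [18, 2, -8], [-12, -4, 4]], S₁ = [[0, -4, -2], [0, -8, -4], [0, 0, 0]], S₂ = [[18, 4, -7], [-27, -13, 7], [18, 6, -6]].
If T = a₁ (x) b₁ (x) c₁ + a₂ (x) b₂ (x) c₂ then each S_k = c₁[k]·a₁b₁ᵀ + c₂[k]·a₂b₂ᵀ. S₀ and S₁ are linearly independent, so a₁b₁ᵀ and a₂b₂ᵀ must span the same plane of matrices: they are the rank-1 matrices of the form x·S₀ + y·S₁.
The 2×2 minor of x·S₀ + y·S₁ on rows {0,1}, columns {0,1} is 84·x² + 168·xy = 84·(x + 2·y)(x), vanishing at (x:y) = (2:-1) and (0:1).
M₁ = 2·S₀ − S₁ = [[-24, -8, 8], [36, 12, -12], [-24, -8, 8]] = (-4)·[2, -3, 2][3, 1, -1]ᵀ and M₂ = S₁ = [[0, -4, -2], [0, -8, -4], [0, 0, 0]] = (-2)·[1, 2, 0][0, 2, 1]ᵀ, so take a₁ = [2, -3, 2], b₁ = [3, 1, -1], a₂ = [1, 2, 0], b₂ = [0, 2, 1].
Each slice is an integer combination of E₁ = a₁b₁ᵀ and E₂ = a₂b₂ᵀ: S₀ = −2·E₁ − E₂, S₁ = −2·E₂, S₂ = 3·E₁ − E₂; reading off coefficients, c₁ = [-2, 0, 3] and c₂ = [-1, -2, -1].
Hence T = [2, -3, 2] (x) [3, 1, -1] (x) [-2, 0, 3] + [1, 2, 0] (x) [0, 2, 1] (x) [-1, -2, -1], so rank(T) ≤ 2.
These bounds meet, so rank(T) = 2.
Check entry T[2,0,2] = 18: (2)·(3)·(3) + (0)·(0)·(-1) = 18.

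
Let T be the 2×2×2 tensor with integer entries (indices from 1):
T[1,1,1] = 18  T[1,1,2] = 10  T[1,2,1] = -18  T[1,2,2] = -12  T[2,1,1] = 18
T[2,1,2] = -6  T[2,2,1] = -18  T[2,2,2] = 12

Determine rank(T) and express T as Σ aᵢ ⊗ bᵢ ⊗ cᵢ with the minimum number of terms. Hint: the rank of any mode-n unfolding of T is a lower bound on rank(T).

rank(T) = 2

Lower bound: the mode-2 unfolding of T (rows indexed by j, columns by (i,k) = (1,1), (1,2), (2,1), (2,2)) is [[18, 10, 18, -6], [-18, -12, -18, 12]].
There the 2×2 minor on rows j ∈ {1, 2}, columns (i,k) ∈ {(1,1), (1,2)} is det [[18, 10], [-18, -12]] = -36 ≠ 0, so this unfolding has rank ≥ 2; CP rank is at least every unfolding rank, so rank(T) ≥ 2. (Flattening ranks never certify an upper bound on CP rank; for that we must actually write T with 2 rank-1 terms.)
Upper bound — finding two terms. Write S_k = T[:,:,k] for the frontal slices: S₁ = [[18, -18], [18, -18]], S₂ = [[10, -12], [-6, 12]].
If T = a₁ ⊗ b₁ ⊗ c₁ + a₂ ⊗ b₂ ⊗ c₂ then each S_k = c₁[k]·a₁b₁ᵀ + c₂[k]·a₂b₂ᵀ. S₁ and S₂ are linearly independent, so a₁b₁ᵀ and a₂b₂ᵀ must span the same plane of matrices: they are the rank-1 matrices of the form x·S₁ + y·S₂.
det(x·S₁ + y·S₂) is 144·xy + 48·y² = 48·(y)(3·x + y), vanishing at (x:y) = (1:0) and (1:-3).
M₁ = S₁ = [[18, -18], [18, -18]] = 18·(1, 1)(1, -1)ᵀ and M₂ = S₁ − 3·S₂ = [[-12, 18], [36, -54]] = (-6)·(1, -3)(2, -3)ᵀ, so take a₁ = (1, 1), b₁ = (1, -1), a₂ = (1, -3), b₂ = (2, -3).
Each slice is an integer combination of E₁ = a₁b₁ᵀ and E₂ = a₂b₂ᵀ: S₁ = 18·E₁, S₂ = 6·E₁ + 2·E₂; reading off coefficients, c₁ = (18, 6) and c₂ = (0, 2).
Hence T = (1, 1) ⊗ (1, -1) ⊗ (18, 6) + (1, -3) ⊗ (2, -3) ⊗ (0, 2), so rank(T) ≤ 2.
These bounds meet, so rank(T) = 2.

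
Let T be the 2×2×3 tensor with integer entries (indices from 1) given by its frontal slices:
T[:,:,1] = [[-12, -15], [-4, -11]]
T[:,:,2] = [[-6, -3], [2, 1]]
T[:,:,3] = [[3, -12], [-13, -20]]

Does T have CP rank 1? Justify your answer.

No

The mode-1 unfolding of T (rows indexed by i, columns by (j,k) = (1,1), (1,2), (1,3), (2,1), (2,2), (2,3)) is [[-12, -6, 3, -15, -3, -12], [-4, 2, -13, -11, 1, -20]].
There the 2×2 minor on rows i ∈ {1, 2}, columns (j,k) ∈ {(1,1), (1,2)} is det [[-12, -6], [-4, 2]] = -48 ≠ 0, so this unfolding has rank ≥ 2; CP rank is at least every unfolding rank, so rank(T) ≥ 2.
In particular rank(T) ≥ 2 > 1, so T is not rank-1.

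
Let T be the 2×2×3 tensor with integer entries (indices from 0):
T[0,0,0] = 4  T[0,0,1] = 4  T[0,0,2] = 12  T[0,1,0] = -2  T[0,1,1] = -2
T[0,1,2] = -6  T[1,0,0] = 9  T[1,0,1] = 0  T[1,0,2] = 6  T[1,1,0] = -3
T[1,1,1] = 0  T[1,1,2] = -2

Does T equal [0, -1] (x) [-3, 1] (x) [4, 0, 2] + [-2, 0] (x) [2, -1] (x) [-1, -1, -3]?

Reconstruct entry (1,0,0) from the claimed factors: Σₗ aₗ[1]bₗ[0]cₗ[0] = (-1)·(-3)·(4) + (0)·(2)·(-1) = 12, but T[1,0,0] = 9. The claim is false.

No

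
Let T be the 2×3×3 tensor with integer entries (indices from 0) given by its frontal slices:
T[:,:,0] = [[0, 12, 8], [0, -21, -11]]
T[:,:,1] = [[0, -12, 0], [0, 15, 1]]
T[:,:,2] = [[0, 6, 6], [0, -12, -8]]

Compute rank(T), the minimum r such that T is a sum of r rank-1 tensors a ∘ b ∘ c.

Lower bound: the mode-3 unfolding of T (rows indexed by k, columns by (i,j) = (0,0), (0,1), (0,2), (1,0), (1,1), (1,2)) is [[0, 12, 8, 0, -21, -11], [0, -12, 0, 0, 15, 1], [0, 6, 6, 0, -12, -8]].
There the 2×2 minor on rows k ∈ {0, 1}, columns (i,j) ∈ {(0,1), (0,2)} is det [[12, 8], [-12, 0]] = 96 ≠ 0, so this unfolding has rank ≥ 2; CP rank is at least every unfolding rank, so rank(T) ≥ 2. (Flattening ranks never certify an upper bound on CP rank; for that we must actually write T with 2 rank-1 terms.)
Upper bound — finding two terms. Write S_k = T[:,:,k] for the frontal slices: S₀ = [[0, 12, 8], [0, -21, -11]], S₁ = [[0, -12, 0], [0, 15, 1]], S₂ = [[0, 6, 6], [0, -12, -8]].
If T = a₁ ∘ b₁ ∘ c₁ + a₂ ∘ b₂ ∘ c₂ then each S_k = c₁[k]·a₁b₁ᵀ + c₂[k]·a₂b₂ᵀ. S₀ and S₁ are linearly independent, so a₁b₁ᵀ and a₂b₂ᵀ must span the same plane of matrices: they are the rank-1 matrices of the form x·S₀ + y·S₁.
The 2×2 minor of x·S₀ + y·S₁ on rows {0,1}, columns {1,2} is 36·x² + 24·xy − 12·y² = 12·(3·x − y)(x + y), vanishing at (x:y) = (1:3) and (1:-1).
M₁ = S₀ + 3·S₁ = [[0, -24, 8], [0, 24, -8]] = (-8)·[1, -1][0, 3, -1]ᵀ and M₂ = S₀ − S₁ = [[0, 24, 8], [0, -36, -12]] = 4·[2, -3][0, 3, 1]ᵀ, so take a₁ = [1, -1], b₁ = [0, 3, -1], a₂ = [2, -3], b₂ = [0, 3, 1].
Each slice is an integer combination of E₁ = a₁b₁ᵀ and E₂ = a₂b₂ᵀ: S₀ = −2·E₁ + 3·E₂, S₁ = −2·E₁ − E₂, S₂ = −2·E₁ + 2·E₂; reading off coefficients, c₁ = [-2, -2, -2] and c₂ = [3, -1, 2].
Hence T = [1, -1] ∘ [0, 3, -1] ∘ [-2, -2, -2] + [2, -3] ∘ [0, 3, 1] ∘ [3, -1, 2], so rank(T) ≤ 2.
These bounds meet, so rank(T) = 2.

2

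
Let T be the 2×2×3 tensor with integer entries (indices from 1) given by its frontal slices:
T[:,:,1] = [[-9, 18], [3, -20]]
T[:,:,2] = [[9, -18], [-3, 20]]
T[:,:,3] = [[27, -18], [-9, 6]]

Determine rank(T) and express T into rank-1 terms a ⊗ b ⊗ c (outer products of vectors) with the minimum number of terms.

Lower bound: the mode-2 unfolding of T (rows indexed by j, columns by (i,k) = (1,1), (1,2), (1,3), (2,1), (2,2), (2,3)) is [[-9, 9, 27, 3, -3, -9], [18, -18, -18, -20, 20, 6]].
There the 2×2 minor on rows j ∈ {1, 2}, columns (i,k) ∈ {(1,1), (1,3)} is det [[-9, 27], [18, -18]] = -324 ≠ 0, so this unfolding has rank ≥ 2; CP rank is at least every unfolding rank, so rank(T) ≥ 2. (Flattening ranks never certify an upper bound on CP rank; for that we must actually write T with 2 rank-1 terms.)
Upper bound — finding two terms. Write S_k = T[:,:,k] for the frontal slices: S₁ = [[-9, 18], [3, -20]], S₂ = [[9, -18], [-3, 20]], S₃ = [[27, -18], [-9, 6]].
If T = a₁ ⊗ b₁ ⊗ c₁ + a₂ ⊗ b₂ ⊗ c₂ then each S_k = c₁[k]·a₁b₁ᵀ + c₂[k]·a₂b₂ᵀ. S₁ and S₃ are linearly independent, so a₁b₁ᵀ and a₂b₂ᵀ must span the same plane of matrices: they are the rank-1 matrices of the form x·S₁ + y·S₃.
det(x·S₁ + y·S₃) is 126·x² − 378·xy = 126·(x − 3·y)(x), vanishing at (x:y) = (3:1) and (0:1).
M₁ = 3·S₁ + S₃ = [[0, 36], [0, -54]] = 18·(2, -3)(0, 1)ᵀ and M₂ = S₃ = [[27, -18], [-9, 6]] = 3·(3, -1)(3, -2)ᵀ, so take a₁ = (2, -3), b₁ = (0, 1), a₂ = (3, -1), b₂ = (3, -2).
Each slice is an integer combination of E₁ = a₁b₁ᵀ and E₂ = a₂b₂ᵀ: S₁ = 6·E₁ − E₂, S₂ = −6·E₁ + E₂, S₃ = 3·E₂; reading off coefficients, c₁ = (6, -6, 0) and c₂ = (-1, 1, 3).
Hence T = (2, -3) ⊗ (0, 1) ⊗ (6, -6, 0) + (3, -1) ⊗ (3, -2) ⊗ (-1, 1, 3), so rank(T) ≤ 2.
These bounds meet, so rank(T) = 2.

rank(T) = 2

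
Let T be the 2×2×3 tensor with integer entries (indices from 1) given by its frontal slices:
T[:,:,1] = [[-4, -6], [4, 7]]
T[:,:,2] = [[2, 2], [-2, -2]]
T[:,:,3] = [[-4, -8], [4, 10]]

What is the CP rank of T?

2

Lower bound: the mode-1 unfolding of T (rows indexed by i, columns by (j,k) = (1,1), (1,2), (1,3), (2,1), (2,2), (2,3)) is [[-4, 2, -4, -6, 2, -8], [4, -2, 4, 7, -2, 10]].
There the 2×2 minor on rows i ∈ {1, 2}, columns (j,k) ∈ {(1,1), (2,1)} is det [[-4, -6], [4, 7]] = -4 ≠ 0, so this unfolding has rank ≥ 2; CP rank is at least every unfolding rank, so rank(T) ≥ 2. (Unfolding ranks only ever bound the CP rank from below — rank(T) can be strictly larger than all of them — so the matching upper bound has to come from an explicit 2-term decomposition.)
Upper bound — finding two terms. Write S_k = T[:,:,k] for the frontal slices: S₁ = [[-4, -6], [4, 7]], S₂ = [[2, 2], [-2, -2]], S₃ = [[-4, -8], [4, 10]].
If T = a₁ (x) b₁ (x) c₁ + a₂ (x) b₂ (x) c₂ then each S_k = c₁[k]·a₁b₁ᵀ + c₂[k]·a₂b₂ᵀ. S₁ and S₂ are linearly independent, so a₁b₁ᵀ and a₂b₂ᵀ must span the same plane of matrices: they are the rank-1 matrices of the form x·S₁ + y·S₂.
det(x·S₁ + y·S₂) is −4·x² + 2·xy = (-2)·(2·x − y)(x), vanishing at (x:y) = (1:2) and (0:1).
M₁ = S₁ + 2·S₂ = [[0, -2], [0, 3]] = −[2, -3][0, 1]ᵀ and M₂ = S₂ = [[2, 2], [-2, -2]] = 2·[1, -1][1, 1]ᵀ, so take a₁ = [2, -3], b₁ = [0, 1], a₂ = [1, -1], b₂ = [1, 1].
Each slice is an integer combination of E₁ = a₁b₁ᵀ and E₂ = a₂b₂ᵀ: S₁ = −E₁ − 4·E₂, S₂ = 2·E₂, S₃ = −2·E₁ − 4·E₂; reading off coefficients, c₁ = [-1, 0, -2] and c₂ = [-4, 2, -4].
Hence T = [2, -3] (x) [0, 1] (x) [-1, 0, -2] + [1, -1] (x) [1, 1] (x) [-4, 2, -4], so rank(T) ≤ 2.
These bounds meet, so rank(T) = 2.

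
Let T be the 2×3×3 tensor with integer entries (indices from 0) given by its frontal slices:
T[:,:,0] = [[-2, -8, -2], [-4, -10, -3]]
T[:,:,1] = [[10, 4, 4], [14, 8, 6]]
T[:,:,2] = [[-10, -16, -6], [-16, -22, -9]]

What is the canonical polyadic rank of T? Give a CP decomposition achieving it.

rank(T) = 2

Lower bound: the mode-2 unfolding of T (rows indexed by j, columns by (i,k) = (0,0), (0,1), (0,2), (1,0), (1,1), (1,2)) is [[-2, 10, -10, -4, 14, -16], [-8, 4, -16, -10, 8, -22], [-2, 4, -6, -3, 6, -9]].
There the 2×2 minor on rows j ∈ {0, 1}, columns (i,k) ∈ {(0,0), (0,1)} is det [[-2, 10], [-8, 4]] = 72 ≠ 0, so this unfolding has rank ≥ 2; CP rank is at least every unfolding rank, so rank(T) ≥ 2. (Flattening ranks never certify an upper bound on CP rank; for that we must actually write T with 2 rank-1 terms.)
Upper bound — finding two terms. Write S_k = T[:,:,k] for the frontal slices: S₀ = [[-2, -8, -2], [-4, -10, -3]], S₁ = [[10, 4, 4], [14, 8, 6]], S₂ = [[-10, -16, -6], [-16, -22, -9]].
If T = a₁ ⊗ b₁ ⊗ c₁ + a₂ ⊗ b₂ ⊗ c₂ then each S_k = c₁[k]·a₁b₁ᵀ + c₂[k]·a₂b₂ᵀ. S₀ and S₁ are linearly independent, so a₁b₁ᵀ and a₂b₂ᵀ must span the same plane of matrices: they are the rank-1 matrices of the form x·S₀ + y·S₁.
The 2×2 minor of x·S₀ + y·S₁ on rows {0,1}, columns {0,1} is −12·x² + 12·xy + 24·y² = (-12)·(x − 2·y)(x + y), vanishing at (x:y) = (2:1) and (1:-1).
M₁ = 2·S₀ + S₁ = [[6, -12, 0], [6, -12, 0]] = 6·[1, 1][1, -2, 0]ᵀ and M₂ = S₀ − S₁ = [[-12, -12, -6], [-18, -18, -9]] = (-3)·[2, 3][2, 2, 1]ᵀ, so take a₁ = [1, 1], b₁ = [1, -2, 0], a₂ = [2, 3], b₂ = [2, 2, 1].
Each slice is an integer combination of E₁ = a₁b₁ᵀ and E₂ = a₂b₂ᵀ: S₀ = 2·E₁ − E₂, S₁ = 2·E₁ + 2·E₂, S₂ = 2·E₁ − 3·E₂; reading off coefficients, c₁ = [2, 2, 2] and c₂ = [-1, 2, -3].
Hence T = [1, 1] ⊗ [1, -2, 0] ⊗ [2, 2, 2] + [2, 3] ⊗ [2, 2, 1] ⊗ [-1, 2, -3], so rank(T) ≤ 2.
These bounds meet, so rank(T) = 2.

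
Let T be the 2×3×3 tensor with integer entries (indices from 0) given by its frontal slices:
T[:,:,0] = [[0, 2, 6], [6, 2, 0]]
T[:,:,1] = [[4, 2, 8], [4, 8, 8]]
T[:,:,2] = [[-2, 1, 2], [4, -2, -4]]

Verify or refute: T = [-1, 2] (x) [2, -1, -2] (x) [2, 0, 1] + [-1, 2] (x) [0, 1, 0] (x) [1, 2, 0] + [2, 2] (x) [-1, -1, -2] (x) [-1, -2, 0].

No

Reconstruct entry (0,0,0) from the claimed factors: Σₗ aₗ[0]bₗ[0]cₗ[0] = (-1)·(2)·(2) + (-1)·(0)·(1) + (2)·(-1)·(-1) = -2, but T[0,0,0] = 0. The claim is false.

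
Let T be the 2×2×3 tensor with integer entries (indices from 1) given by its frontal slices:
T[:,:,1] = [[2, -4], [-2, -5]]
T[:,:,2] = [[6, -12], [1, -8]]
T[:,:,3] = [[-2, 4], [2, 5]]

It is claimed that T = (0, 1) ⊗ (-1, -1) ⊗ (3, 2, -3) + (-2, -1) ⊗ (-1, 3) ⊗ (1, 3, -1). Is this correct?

No

Reconstruct entry (1,2,1) from the claimed factors: Σₗ aₗ[1]bₗ[2]cₗ[1] = (0)·(-1)·(3) + (-2)·(3)·(1) = -6, but T[1,2,1] = -4. The claim is false.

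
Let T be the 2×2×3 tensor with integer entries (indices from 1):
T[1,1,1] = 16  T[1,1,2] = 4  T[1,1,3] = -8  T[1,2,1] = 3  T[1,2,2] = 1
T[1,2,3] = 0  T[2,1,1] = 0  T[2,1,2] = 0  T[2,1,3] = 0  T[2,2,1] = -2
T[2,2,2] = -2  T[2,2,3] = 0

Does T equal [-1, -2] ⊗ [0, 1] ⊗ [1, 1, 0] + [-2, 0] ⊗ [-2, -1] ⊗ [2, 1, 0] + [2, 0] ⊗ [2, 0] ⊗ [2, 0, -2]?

Reconstruct entrywise from the claimed factors. For example, T[2,2,3] = 0 and Σₗ aₗ[2]bₗ[2]cₗ[3] = (-2)·(1)·(0) + (0)·(-1)·(0) + (0)·(0)·(-2) = 0; checking all 12 entries, every one matches. The claim holds.

Yes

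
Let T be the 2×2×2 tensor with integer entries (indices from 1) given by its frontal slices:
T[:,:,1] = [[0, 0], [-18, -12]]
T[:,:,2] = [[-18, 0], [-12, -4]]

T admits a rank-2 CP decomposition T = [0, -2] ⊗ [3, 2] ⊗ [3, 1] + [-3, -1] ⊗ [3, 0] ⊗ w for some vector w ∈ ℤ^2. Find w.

Subtract the known terms from T to get the rank-1 residual R = [-3, -1] ⊗ [3, 0] ⊗ w, so R[i,j,k] = a[i]·b[j]·w[k]. Pick indices with nonzero a[1]·b[1] = (-3)·(3) = -9. Only the fibre through (1,1,·) is needed: R[1,1,:] = T[1,1,:] − Σₗ aₗ[1]bₗ[1]cₗ = [0, -18] − (0)·(3)·[3, 1] = [0, -18]. Then w[k] = R[1,1,k] / -9 for each k, giving w = [0, -18] / -9 = [0, 2].

w = [0, 2]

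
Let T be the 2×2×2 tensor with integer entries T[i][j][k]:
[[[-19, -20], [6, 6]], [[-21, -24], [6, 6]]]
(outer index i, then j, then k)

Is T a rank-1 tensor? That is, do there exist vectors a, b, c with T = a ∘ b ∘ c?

The mode-1 unfolding of T (rows indexed by i, columns by (j,k) = (0,0), (0,1), (1,0), (1,1)) is [[-19, -20, 6, 6], [-21, -24, 6, 6]].
There the 2×2 minor on rows i ∈ {0, 1}, columns (j,k) ∈ {(0,0), (0,1)} is det [[-19, -20], [-21, -24]] = 36 ≠ 0, so this unfolding has rank ≥ 2; CP rank is at least every unfolding rank, so rank(T) ≥ 2.
In particular rank(T) ≥ 2 > 1, so T is not rank-1.

No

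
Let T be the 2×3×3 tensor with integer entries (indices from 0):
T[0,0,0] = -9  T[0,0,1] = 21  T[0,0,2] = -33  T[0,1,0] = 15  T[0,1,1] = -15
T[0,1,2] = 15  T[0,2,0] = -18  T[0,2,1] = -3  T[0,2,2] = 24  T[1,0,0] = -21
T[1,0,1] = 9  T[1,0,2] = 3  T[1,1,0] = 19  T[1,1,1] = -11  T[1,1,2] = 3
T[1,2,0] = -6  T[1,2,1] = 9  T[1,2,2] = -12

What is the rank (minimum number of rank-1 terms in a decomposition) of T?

Lower bound: the mode-1 unfolding of T (rows indexed by i, columns by (j,k) = (0,0), (0,1), (0,2), (1,0), (1,1), (1,2), (2,0), (2,1), (2,2)) is [[-9, 21, -33, 15, -15, 15, -18, -3, 24], [-21, 9, 3, 19, -11, 3, -6, 9, -12]].
There the 2×2 minor on rows i ∈ {0, 1}, columns (j,k) ∈ {(0,0), (0,1)} is det [[-9, 21], [-21, 9]] = 360 ≠ 0, so this unfolding has rank ≥ 2; CP rank is at least every unfolding rank, so rank(T) ≥ 2. (Flattening ranks never certify an upper bound on CP rank; for that we must actually write T with 2 rank-1 terms.)
Upper bound — finding two terms. Write S_k = T[:,:,k] for the frontal slices: S₀ = [[-9, 15, -18], [-21, 19, -6]], S₁ = [[21, -15, -3], [9, -11, 9]], S₂ = [[-33, 15, 24], [3, 3, -12]].
If T = a₁ ⊗ b₁ ⊗ c₁ + a₂ ⊗ b₂ ⊗ c₂ then each S_k = c₁[k]·a₁b₁ᵀ + c₂[k]·a₂b₂ᵀ. S₀ and S₁ are linearly independent, so a₁b₁ᵀ and a₂b₂ᵀ must span the same plane of matrices: they are the rank-1 matrices of the form x·S₀ + y·S₁.
The 2×2 minor of x·S₀ + y·S₁ on rows {0,1}, columns {0,1} is 144·x² + 48·xy − 96·y² = 48·(3·x − 2·y)(x + y), vanishing at (x:y) = (2:3) and (1:-1).
M₁ = 2·S₀ + 3·S₁ = [[45, -15, -45], [-15, 5, 15]] = 5·[3, -1][3, -1, -3]ᵀ and M₂ = S₀ − S₁ = [[-30, 30, -15], [-30, 30, -15]] = (-15)·[1, 1][2, -2, 1]ᵀ, so take a₁ = [3, -1], b₁ = [3, -1, -3], a₂ = [1, 1], b₂ = [2, -2, 1].
Each slice is an integer combination of E₁ = a₁b₁ᵀ and E₂ = a₂b₂ᵀ: S₀ = E₁ − 9·E₂, S₁ = E₁ + 6·E₂, S₂ = −3·E₁ − 3·E₂; reading off coefficients, c₁ = [1, 1, -3] and c₂ = [-9, 6, -3].
Hence T = [3, -1] ⊗ [3, -1, -3] ⊗ [1, 1, -3] + [1, 1] ⊗ [2, -2, 1] ⊗ [-9, 6, -3], so rank(T) ≤ 2.
These bounds meet, so rank(T) = 2.

2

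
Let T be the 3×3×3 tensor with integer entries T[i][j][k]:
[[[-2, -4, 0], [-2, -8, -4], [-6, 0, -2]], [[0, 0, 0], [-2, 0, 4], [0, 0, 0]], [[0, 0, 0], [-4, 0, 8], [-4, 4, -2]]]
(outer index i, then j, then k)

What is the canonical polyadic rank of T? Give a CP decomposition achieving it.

Lower bound: the mode-3 unfolding of T (rows indexed by k, columns by (i,j) = (0,0), (0,1), (0,2), (1,0), (1,1), (1,2), (2,0), (2,1), (2,2)) is [[-2, -2, -6, 0, -2, 0, 0, -4, -4], [-4, -8, 0, 0, 0, 0, 0, 0, 4], [0, -4, -2, 0, 4, 0, 0, 8, -2]].
There the 3×3 minor on rows k ∈ {0, 1, 2}, columns (i,j) ∈ {(0,0), (0,1), (0,2)} is det [[-2, -2, -6], [-4, -8, 0], [0, -4, -2]] = -112 ≠ 0, so this unfolding has rank ≥ 3; CP rank is at least every unfolding rank, so rank(T) ≥ 3. (Unfolding ranks only ever bound the CP rank from below — rank(T) can be strictly larger than all of them — so the matching upper bound has to come from an explicit 3-term decomposition.)
Upper bound: T is a sum of 3 rank-1 terms, T = (1, -1, -2) ∘ (0, 1, 0) ∘ (2, 0, -4) + (1, 0, 0) ∘ (1, 2, 1) ∘ (-2, -4, 0) + (1, 0, 1) ∘ (0, 0, 1) ∘ (-4, 4, -2) (written with every a and b primitive with positive leading entry and the scale carried by c; CP decompositions are not unique, and this one is verified by expanding entrywise), so rank(T) ≤ 3.
These bounds meet, so rank(T) = 3.

rank(T) = 3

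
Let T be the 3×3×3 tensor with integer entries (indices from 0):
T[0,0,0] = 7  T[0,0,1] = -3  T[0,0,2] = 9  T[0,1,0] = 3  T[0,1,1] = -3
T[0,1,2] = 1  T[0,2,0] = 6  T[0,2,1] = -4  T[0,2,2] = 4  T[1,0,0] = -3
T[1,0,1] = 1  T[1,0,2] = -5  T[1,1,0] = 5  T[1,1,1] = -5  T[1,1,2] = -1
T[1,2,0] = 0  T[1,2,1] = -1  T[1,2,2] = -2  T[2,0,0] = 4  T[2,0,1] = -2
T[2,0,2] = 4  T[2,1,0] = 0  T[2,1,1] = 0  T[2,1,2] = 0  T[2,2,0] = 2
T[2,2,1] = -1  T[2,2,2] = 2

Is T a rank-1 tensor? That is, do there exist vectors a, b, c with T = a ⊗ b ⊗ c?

The mode-2 unfolding of T (rows indexed by j, columns by (i,k) = (0,0), (0,1), (0,2), (1,0), (1,1), (1,2), (2,0), (2,1), (2,2)) is [[7, -3, 9, -3, 1, -5, 4, -2, 4], [3, -3, 1, 5, -5, -1, 0, 0, 0], [6, -4, 4, 0, -1, -2, 2, -1, 2]].
There the 3×3 minor on rows j ∈ {0, 1, 2}, columns (i,k) ∈ {(0,0), (0,1), (0,2)} is det [[7, -3, 9], [3, -3, 1], [6, -4, 4]] = 16 ≠ 0, so this unfolding has rank ≥ 3; CP rank is at least every unfolding rank, so rank(T) ≥ 3.
In particular rank(T) ≥ 3 > 1, so T is not rank-1.

No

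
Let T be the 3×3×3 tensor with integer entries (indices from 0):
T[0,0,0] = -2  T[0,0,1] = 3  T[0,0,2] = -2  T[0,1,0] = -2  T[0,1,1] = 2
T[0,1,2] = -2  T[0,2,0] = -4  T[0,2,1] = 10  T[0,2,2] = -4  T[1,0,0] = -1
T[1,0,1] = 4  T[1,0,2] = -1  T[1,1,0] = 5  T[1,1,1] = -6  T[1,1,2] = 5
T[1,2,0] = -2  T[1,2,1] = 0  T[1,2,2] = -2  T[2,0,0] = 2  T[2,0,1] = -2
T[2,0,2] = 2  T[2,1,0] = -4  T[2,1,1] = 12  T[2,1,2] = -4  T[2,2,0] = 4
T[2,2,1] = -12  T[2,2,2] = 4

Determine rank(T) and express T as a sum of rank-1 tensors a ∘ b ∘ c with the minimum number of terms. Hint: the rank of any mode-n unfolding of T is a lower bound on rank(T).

Lower bound: the mode-2 unfolding of T (rows indexed by j, columns by (i,k) = (0,0), (0,1), (0,2), (1,0), (1,1), (1,2), (2,0), (2,1), (2,2)) is [[-2, 3, -2, -1, 4, -1, 2, -2, 2], [-2, 2, -2, 5, -6, 5, -4, 12, -4], [-4, 10, -4, -2, 0, -2, 4, -12, 4]].
There the 3×3 minor on rows j ∈ {0, 1, 2}, columns (i,k) ∈ {(0,0), (0,1), (1,0)} is det [[-2, 3, -1], [-2, 2, 5], [-4, 10, -2]] = 48 ≠ 0, so this unfolding has rank ≥ 3; CP rank is at least every unfolding rank, so rank(T) ≥ 3. (Unfolding ranks only ever bound the CP rank from below — rank(T) can be strictly larger than all of them — so the matching upper bound has to come from an explicit 3-term decomposition.)
Upper bound: T is a sum of 3 rank-1 terms, T = [0, 1, -1] ∘ [1, -2, 2] ∘ [-2, 4, -2] + [1, -2, -2] ∘ [1, 2, -2] ∘ [0, -1, 0] + [2, -1, 0] ∘ [1, 1, 2] ∘ [-1, 2, -1] (written with every a and b primitive with positive leading entry and the scale carried by c; CP decompositions are not unique, and this one is verified by expanding entrywise), so rank(T) ≤ 3.
These bounds meet, so rank(T) = 3.

rank(T) = 3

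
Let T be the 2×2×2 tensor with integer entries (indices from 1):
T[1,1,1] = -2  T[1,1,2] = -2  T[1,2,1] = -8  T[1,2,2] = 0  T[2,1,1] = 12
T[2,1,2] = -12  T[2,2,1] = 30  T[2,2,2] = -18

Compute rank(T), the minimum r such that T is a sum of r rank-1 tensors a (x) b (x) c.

Lower bound: the mode-3 unfolding of T (rows indexed by k, columns by (i,j) = (1,1), (1,2), (2,1), (2,2)) is [[-2, -8, 12, 30], [-2, 0, -12, -18]].
There the 2×2 minor on rows k ∈ {1, 2}, columns (i,j) ∈ {(1,1), (1,2)} is det [[-2, -8], [-2, 0]] = -16 ≠ 0, so this unfolding has rank ≥ 2; CP rank is at least every unfolding rank, so rank(T) ≥ 2. (Unfolding ranks only ever bound the CP rank from below — rank(T) can be strictly larger than all of them — so the matching upper bound has to come from an explicit 2-term decomposition.)
Upper bound — finding two terms. Write S_k = T[:,:,k] for the frontal slices: S₁ = [[-2, -8], [12, 30]], S₂ = [[-2, 0], [-12, -18]].
If T = a₁ (x) b₁ (x) c₁ + a₂ (x) b₂ (x) c₂ then each S_k = c₁[k]·a₁b₁ᵀ + c₂[k]·a₂b₂ᵀ. S₁ and S₂ are linearly independent, so a₁b₁ᵀ and a₂b₂ᵀ must span the same plane of matrices: they are the rank-1 matrices of the form x·S₁ + y·S₂.
det(x·S₁ + y·S₂) is 36·x² − 120·xy + 36·y² = 12·(x − 3·y)(3·x − y), vanishing at (x:y) = (3:1) and (1:3).
M₁ = 3·S₁ + S₂ = [[-8, -24], [24, 72]] = (-8)·[1, -3][1, 3]ᵀ and M₂ = S₁ + 3·S₂ = [[-8, -8], [-24, -24]] = (-8)·[1, 3][1, 1]ᵀ, so take a₁ = [1, -3], b₁ = [1, 3], a₂ = [1, 3], b₂ = [1, 1].
Each slice is an integer combination of E₁ = a₁b₁ᵀ and E₂ = a₂b₂ᵀ: S₁ = −3·E₁ + E₂, S₂ = E₁ − 3·E₂; reading off coefficients, c₁ = [-3, 1] and c₂ = [1, -3].
Hence T = [1, -3] (x) [1, 3] (x) [-3, 1] + [1, 3] (x) [1, 1] (x) [1, -3], so rank(T) ≤ 2.
These bounds meet, so rank(T) = 2.

2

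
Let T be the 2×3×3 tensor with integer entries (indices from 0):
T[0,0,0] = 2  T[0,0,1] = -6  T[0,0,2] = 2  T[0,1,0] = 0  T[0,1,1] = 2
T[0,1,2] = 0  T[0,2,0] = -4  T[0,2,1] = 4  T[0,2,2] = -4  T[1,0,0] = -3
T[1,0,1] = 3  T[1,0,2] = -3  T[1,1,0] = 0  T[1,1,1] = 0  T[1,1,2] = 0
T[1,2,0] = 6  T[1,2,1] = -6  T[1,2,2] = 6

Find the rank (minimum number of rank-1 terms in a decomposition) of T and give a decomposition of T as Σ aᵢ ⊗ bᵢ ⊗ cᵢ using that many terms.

Lower bound: the mode-2 unfolding of T (rows indexed by j, columns by (i,k) = (0,0), (0,1), (0,2), (1,0), (1,1), (1,2)) is [[2, -6, 2, -3, 3, -3], [0, 2, 0, 0, 0, 0], [-4, 4, -4, 6, -6, 6]].
There the 2×2 minor on rows j ∈ {0, 1}, columns (i,k) ∈ {(0,0), (0,1)} is det [[2, -6], [0, 2]] = 4 ≠ 0, so this unfolding has rank ≥ 2; CP rank is at least every unfolding rank, so rank(T) ≥ 2. (This is only a lower bound: in general the CP rank may exceed every unfolding rank, so we still need to exhibit 2 rank-1 terms summing to T.)
Upper bound — finding two terms. Write S_k = T[:,:,k] for the frontal slices: S₀ = [[2, 0, -4], [-3, 0, 6]], S₁ = [[-6, 2, 4], [3, 0, -6]], S₂ = [[2, 0, -4], [-3, 0, 6]].
If T = a₁ ⊗ b₁ ⊗ c₁ + a₂ ⊗ b₂ ⊗ c₂ then each S_k = c₁[k]·a₁b₁ᵀ + c₂[k]·a₂b₂ᵀ. S₀ and S₁ are linearly independent, so a₁b₁ᵀ and a₂b₂ᵀ must span the same plane of matrices: they are the rank-1 matrices of the form x·S₀ + y·S₁.
The 2×2 minor of x·S₀ + y·S₁ on rows {0,1}, columns {0,1} is 6·xy − 6·y² = 6·(x − y)(y), vanishing at (x:y) = (1:1) and (1:0).
M₁ = S₀ + S₁ = [[-4, 2, 0], [0, 0, 0]] = (-2)·(1, 0)(2, -1, 0)ᵀ and M₂ = S₀ = [[2, 0, -4], [-3, 0, 6]] = (2, -3)(1, 0, -2)ᵀ, so take a₁ = (1, 0), b₁ = (2, -1, 0), a₂ = (2, -3), b₂ = (1, 0, -2).
Each slice is an integer combination of E₁ = a₁b₁ᵀ and E₂ = a₂b₂ᵀ: S₀ = E₂, S₁ = −2·E₁ − E₂, S₂ = E₂; reading off coefficients, c₁ = (0, -2, 0) and c₂ = (1, -1, 1).
Hence T = (1, 0) ⊗ (2, -1, 0) ⊗ (0, -2, 0) + (2, -3) ⊗ (1, 0, -2) ⊗ (1, -1, 1), so rank(T) ≤ 2.
These bounds meet, so rank(T) = 2.

rank(T) = 2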